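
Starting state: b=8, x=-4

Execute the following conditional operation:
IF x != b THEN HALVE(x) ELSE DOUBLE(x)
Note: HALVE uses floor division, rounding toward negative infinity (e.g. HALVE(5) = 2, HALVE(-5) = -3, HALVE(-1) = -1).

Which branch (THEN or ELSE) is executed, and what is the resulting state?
Branch: THEN, Final state: b=8, x=-2

Evaluating condition: x != b
x = -4, b = 8
Condition is True, so THEN branch executes
After HALVE(x): b=8, x=-2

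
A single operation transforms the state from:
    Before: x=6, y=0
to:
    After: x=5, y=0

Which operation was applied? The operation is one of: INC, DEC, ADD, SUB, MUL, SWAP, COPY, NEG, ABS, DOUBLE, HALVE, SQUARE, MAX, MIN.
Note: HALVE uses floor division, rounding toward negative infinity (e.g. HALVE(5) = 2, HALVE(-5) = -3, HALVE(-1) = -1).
DEC(x)

Analyzing the change:
Before: x=6, y=0
After: x=5, y=0
Variable x changed from 6 to 5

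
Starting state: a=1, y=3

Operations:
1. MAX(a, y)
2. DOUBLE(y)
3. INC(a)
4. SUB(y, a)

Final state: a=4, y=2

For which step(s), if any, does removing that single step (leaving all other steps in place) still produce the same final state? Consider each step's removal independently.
None - removing any single step changes the final result

Testing removal of each single step:
Without step 1: final = a=2, y=4 (different)
Without step 2: final = a=4, y=-1 (different)
Without step 3: final = a=3, y=3 (different)
Without step 4: final = a=4, y=6 (different)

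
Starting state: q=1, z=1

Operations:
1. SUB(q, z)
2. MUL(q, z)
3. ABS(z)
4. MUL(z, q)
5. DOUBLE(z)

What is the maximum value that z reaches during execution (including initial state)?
1

Values of z at each step:
Initial: z = 1 ← maximum
After step 1: z = 1
After step 2: z = 1
After step 3: z = 1
After step 4: z = 0
After step 5: z = 0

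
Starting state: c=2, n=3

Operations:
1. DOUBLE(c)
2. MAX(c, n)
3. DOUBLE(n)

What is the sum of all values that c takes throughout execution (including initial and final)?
14

Values of c at each step:
Initial: c = 2
After step 1: c = 4
After step 2: c = 4
After step 3: c = 4
Sum = 2 + 4 + 4 + 4 = 14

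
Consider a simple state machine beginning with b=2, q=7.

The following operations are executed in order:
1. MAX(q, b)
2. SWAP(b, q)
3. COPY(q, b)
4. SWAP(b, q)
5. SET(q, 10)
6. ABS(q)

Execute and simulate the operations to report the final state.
{b: 7, q: 10}

Step-by-step execution:
Initial: b=2, q=7
After step 1 (MAX(q, b)): b=2, q=7
After step 2 (SWAP(b, q)): b=7, q=2
After step 3 (COPY(q, b)): b=7, q=7
After step 4 (SWAP(b, q)): b=7, q=7
After step 5 (SET(q, 10)): b=7, q=10
After step 6 (ABS(q)): b=7, q=10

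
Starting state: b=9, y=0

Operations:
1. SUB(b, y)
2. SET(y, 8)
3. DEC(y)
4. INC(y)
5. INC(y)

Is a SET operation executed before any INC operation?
Yes

First SET: step 2
First INC: step 4
Since 2 < 4, SET comes first.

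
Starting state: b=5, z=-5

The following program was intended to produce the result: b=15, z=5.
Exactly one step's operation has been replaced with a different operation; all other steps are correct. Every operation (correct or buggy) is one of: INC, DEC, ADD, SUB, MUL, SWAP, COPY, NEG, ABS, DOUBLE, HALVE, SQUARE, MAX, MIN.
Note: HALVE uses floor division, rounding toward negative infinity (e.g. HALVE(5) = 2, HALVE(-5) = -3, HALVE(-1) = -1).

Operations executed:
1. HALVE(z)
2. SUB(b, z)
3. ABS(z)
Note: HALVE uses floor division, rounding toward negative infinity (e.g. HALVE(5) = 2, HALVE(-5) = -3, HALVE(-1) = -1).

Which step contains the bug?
Step 1

Trace with buggy code:
Initial: b=5, z=-5
After step 1: b=5, z=-3
After step 2: b=8, z=-3
After step 3: b=8, z=3
Actual final b=8, z=3 ≠ expected b=15, z=5.
Step 1 is the only position where a single-operation replacement can produce the expected result.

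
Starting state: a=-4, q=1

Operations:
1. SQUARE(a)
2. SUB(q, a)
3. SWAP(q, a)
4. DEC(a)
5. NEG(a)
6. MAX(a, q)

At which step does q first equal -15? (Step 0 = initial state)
Step 2

Tracing q:
Initial: q = 1
After step 1: q = 1
After step 2: q = -15 ← first occurrence
After step 3: q = 16
After step 4: q = 16
After step 5: q = 16
After step 6: q = 16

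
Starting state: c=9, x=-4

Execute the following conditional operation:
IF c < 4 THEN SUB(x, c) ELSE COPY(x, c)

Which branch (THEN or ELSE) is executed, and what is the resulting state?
Branch: ELSE, Final state: c=9, x=9

Evaluating condition: c < 4
c = 9
Condition is False, so ELSE branch executes
After COPY(x, c): c=9, x=9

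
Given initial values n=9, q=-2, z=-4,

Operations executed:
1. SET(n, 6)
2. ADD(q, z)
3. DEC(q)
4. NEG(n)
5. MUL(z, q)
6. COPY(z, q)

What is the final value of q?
q = -7

Tracing execution:
Step 1: SET(n, 6) → q = -2
Step 2: ADD(q, z) → q = -6
Step 3: DEC(q) → q = -7
Step 4: NEG(n) → q = -7
Step 5: MUL(z, q) → q = -7
Step 6: COPY(z, q) → q = -7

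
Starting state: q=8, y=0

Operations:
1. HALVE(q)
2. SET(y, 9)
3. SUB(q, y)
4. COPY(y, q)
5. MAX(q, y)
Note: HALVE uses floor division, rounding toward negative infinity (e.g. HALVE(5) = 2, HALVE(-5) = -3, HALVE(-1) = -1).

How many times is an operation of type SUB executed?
1

Counting SUB operations:
Step 3: SUB(q, y) ← SUB
Total: 1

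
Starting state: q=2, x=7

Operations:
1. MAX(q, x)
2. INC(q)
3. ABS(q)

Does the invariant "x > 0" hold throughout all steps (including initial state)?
Yes

The invariant holds at every step.

State at each step:
Initial: q=2, x=7
After step 1: q=7, x=7
After step 2: q=8, x=7
After step 3: q=8, x=7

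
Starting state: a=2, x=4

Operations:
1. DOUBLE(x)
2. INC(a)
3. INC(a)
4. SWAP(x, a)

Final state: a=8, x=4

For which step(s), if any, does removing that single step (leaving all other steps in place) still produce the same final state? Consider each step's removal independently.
None - removing any single step changes the final result

Testing removal of each single step:
Without step 1: final = a=4, x=4 (different)
Without step 2: final = a=8, x=3 (different)
Without step 3: final = a=8, x=3 (different)
Without step 4: final = a=4, x=8 (different)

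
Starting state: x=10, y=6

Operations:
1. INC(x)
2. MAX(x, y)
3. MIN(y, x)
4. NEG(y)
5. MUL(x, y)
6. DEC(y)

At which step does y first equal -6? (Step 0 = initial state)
Step 4

Tracing y:
Initial: y = 6
After step 1: y = 6
After step 2: y = 6
After step 3: y = 6
After step 4: y = -6 ← first occurrence
After step 5: y = -6
After step 6: y = -7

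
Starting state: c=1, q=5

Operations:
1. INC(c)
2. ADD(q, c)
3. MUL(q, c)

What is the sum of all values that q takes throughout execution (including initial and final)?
31

Values of q at each step:
Initial: q = 5
After step 1: q = 5
After step 2: q = 7
After step 3: q = 14
Sum = 5 + 5 + 7 + 14 = 31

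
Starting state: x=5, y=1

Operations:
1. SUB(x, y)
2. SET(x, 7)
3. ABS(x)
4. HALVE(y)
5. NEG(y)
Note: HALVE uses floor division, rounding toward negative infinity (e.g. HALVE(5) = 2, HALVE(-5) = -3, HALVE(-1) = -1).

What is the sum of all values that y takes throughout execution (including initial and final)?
4

Values of y at each step:
Initial: y = 1
After step 1: y = 1
After step 2: y = 1
After step 3: y = 1
After step 4: y = 0
After step 5: y = 0
Sum = 1 + 1 + 1 + 1 + 0 + 0 = 4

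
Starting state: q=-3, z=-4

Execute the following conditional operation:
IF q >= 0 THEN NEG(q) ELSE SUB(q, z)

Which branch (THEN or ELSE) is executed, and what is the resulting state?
Branch: ELSE, Final state: q=1, z=-4

Evaluating condition: q >= 0
q = -3
Condition is False, so ELSE branch executes
After SUB(q, z): q=1, z=-4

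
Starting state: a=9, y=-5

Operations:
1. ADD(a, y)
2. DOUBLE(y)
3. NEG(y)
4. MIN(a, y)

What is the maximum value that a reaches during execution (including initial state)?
9

Values of a at each step:
Initial: a = 9 ← maximum
After step 1: a = 4
After step 2: a = 4
After step 3: a = 4
After step 4: a = 4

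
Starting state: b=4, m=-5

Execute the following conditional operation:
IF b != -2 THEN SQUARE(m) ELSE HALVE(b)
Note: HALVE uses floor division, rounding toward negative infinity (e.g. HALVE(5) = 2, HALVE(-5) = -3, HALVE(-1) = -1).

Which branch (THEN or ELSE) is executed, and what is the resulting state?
Branch: THEN, Final state: b=4, m=25

Evaluating condition: b != -2
b = 4
Condition is True, so THEN branch executes
After SQUARE(m): b=4, m=25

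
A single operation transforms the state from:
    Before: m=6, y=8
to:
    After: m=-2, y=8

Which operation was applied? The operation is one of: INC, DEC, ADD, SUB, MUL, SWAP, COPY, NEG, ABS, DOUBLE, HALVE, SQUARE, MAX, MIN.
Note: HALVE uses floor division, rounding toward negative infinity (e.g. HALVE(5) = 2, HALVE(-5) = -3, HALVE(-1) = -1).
SUB(m, y)

Analyzing the change:
Before: m=6, y=8
After: m=-2, y=8
Variable m changed from 6 to -2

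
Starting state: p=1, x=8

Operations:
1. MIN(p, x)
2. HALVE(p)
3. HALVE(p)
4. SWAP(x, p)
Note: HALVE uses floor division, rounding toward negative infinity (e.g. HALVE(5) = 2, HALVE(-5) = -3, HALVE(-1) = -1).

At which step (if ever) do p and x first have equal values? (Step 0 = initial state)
Never

p and x never become equal during execution.

Comparing values at each step:
Initial: p=1, x=8
After step 1: p=1, x=8
After step 2: p=0, x=8
After step 3: p=0, x=8
After step 4: p=8, x=0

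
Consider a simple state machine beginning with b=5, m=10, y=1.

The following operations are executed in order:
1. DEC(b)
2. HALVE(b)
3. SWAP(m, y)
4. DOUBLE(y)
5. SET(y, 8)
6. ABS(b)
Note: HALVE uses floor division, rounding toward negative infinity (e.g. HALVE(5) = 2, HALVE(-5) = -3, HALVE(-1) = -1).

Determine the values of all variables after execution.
{b: 2, m: 1, y: 8}

Step-by-step execution:
Initial: b=5, m=10, y=1
After step 1 (DEC(b)): b=4, m=10, y=1
After step 2 (HALVE(b)): b=2, m=10, y=1
After step 3 (SWAP(m, y)): b=2, m=1, y=10
After step 4 (DOUBLE(y)): b=2, m=1, y=20
After step 5 (SET(y, 8)): b=2, m=1, y=8
After step 6 (ABS(b)): b=2, m=1, y=8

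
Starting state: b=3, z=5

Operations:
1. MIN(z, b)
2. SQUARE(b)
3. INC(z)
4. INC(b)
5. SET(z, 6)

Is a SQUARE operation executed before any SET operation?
Yes

First SQUARE: step 2
First SET: step 5
Since 2 < 5, SQUARE comes first.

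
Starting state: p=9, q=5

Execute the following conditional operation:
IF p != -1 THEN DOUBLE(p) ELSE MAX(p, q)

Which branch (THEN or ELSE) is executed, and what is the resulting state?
Branch: THEN, Final state: p=18, q=5

Evaluating condition: p != -1
p = 9
Condition is True, so THEN branch executes
After DOUBLE(p): p=18, q=5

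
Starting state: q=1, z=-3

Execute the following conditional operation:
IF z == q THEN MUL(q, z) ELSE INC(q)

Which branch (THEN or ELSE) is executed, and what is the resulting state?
Branch: ELSE, Final state: q=2, z=-3

Evaluating condition: z == q
z = -3, q = 1
Condition is False, so ELSE branch executes
After INC(q): q=2, z=-3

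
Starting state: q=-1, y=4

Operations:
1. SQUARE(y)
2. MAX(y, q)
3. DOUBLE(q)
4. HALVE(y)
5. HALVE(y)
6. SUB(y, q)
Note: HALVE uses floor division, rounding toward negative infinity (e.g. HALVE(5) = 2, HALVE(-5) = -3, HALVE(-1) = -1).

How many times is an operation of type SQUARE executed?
1

Counting SQUARE operations:
Step 1: SQUARE(y) ← SQUARE
Total: 1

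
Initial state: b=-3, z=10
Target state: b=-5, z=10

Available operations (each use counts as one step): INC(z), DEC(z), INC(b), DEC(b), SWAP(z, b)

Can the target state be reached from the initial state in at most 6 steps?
Yes

Path (2 steps): DEC(b) → DEC(b)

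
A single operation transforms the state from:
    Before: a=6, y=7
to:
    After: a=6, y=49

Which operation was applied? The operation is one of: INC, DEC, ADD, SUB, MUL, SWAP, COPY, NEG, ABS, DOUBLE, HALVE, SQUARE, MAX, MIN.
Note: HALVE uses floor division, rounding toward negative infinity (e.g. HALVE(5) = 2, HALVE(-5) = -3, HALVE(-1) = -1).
SQUARE(y)

Analyzing the change:
Before: a=6, y=7
After: a=6, y=49
Variable y changed from 7 to 49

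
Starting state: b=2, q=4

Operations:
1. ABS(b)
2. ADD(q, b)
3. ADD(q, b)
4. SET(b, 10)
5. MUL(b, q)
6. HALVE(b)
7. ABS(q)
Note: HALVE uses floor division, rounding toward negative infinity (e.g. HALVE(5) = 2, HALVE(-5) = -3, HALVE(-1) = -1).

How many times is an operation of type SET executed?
1

Counting SET operations:
Step 4: SET(b, 10) ← SET
Total: 1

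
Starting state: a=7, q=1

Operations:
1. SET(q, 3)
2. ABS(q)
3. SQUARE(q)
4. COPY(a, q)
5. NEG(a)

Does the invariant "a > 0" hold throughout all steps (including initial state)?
No, violated after step 5

The invariant is violated after step 5.

State at each step:
Initial: a=7, q=1
After step 1: a=7, q=3
After step 2: a=7, q=3
After step 3: a=7, q=9
After step 4: a=9, q=9
After step 5: a=-9, q=9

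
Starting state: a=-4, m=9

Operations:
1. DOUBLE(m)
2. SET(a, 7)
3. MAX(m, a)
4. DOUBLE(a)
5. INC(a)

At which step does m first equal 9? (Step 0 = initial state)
Step 0

Tracing m:
Initial: m = 9 ← first occurrence
After step 1: m = 18
After step 2: m = 18
After step 3: m = 18
After step 4: m = 18
After step 5: m = 18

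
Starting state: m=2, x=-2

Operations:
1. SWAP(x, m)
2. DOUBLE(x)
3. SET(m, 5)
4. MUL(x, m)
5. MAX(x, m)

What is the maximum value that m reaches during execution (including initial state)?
5

Values of m at each step:
Initial: m = 2
After step 1: m = -2
After step 2: m = -2
After step 3: m = 5 ← maximum
After step 4: m = 5
After step 5: m = 5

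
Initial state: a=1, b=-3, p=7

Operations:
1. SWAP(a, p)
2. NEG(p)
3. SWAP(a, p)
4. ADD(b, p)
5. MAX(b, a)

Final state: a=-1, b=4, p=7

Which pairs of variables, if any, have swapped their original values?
None

Comparing initial and final values:
a: 1 → -1
b: -3 → 4
p: 7 → 7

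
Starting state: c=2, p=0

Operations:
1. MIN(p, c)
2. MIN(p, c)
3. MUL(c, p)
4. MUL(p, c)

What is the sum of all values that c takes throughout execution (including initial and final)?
6

Values of c at each step:
Initial: c = 2
After step 1: c = 2
After step 2: c = 2
After step 3: c = 0
After step 4: c = 0
Sum = 2 + 2 + 2 + 0 + 0 = 6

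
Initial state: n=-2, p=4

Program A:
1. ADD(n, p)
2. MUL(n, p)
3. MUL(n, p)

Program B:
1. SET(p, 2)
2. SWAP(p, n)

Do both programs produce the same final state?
No

Program A final state: n=32, p=4
Program B final state: n=2, p=-2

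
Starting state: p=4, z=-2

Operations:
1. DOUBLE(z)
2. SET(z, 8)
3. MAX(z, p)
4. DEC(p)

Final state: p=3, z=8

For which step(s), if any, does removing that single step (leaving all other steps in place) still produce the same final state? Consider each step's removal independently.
Step(s) 1, 3

Testing removal of each single step:
Without step 1: final = p=3, z=8 (same)
Without step 2: final = p=3, z=4 (different)
Without step 3: final = p=3, z=8 (same)
Without step 4: final = p=4, z=8 (different)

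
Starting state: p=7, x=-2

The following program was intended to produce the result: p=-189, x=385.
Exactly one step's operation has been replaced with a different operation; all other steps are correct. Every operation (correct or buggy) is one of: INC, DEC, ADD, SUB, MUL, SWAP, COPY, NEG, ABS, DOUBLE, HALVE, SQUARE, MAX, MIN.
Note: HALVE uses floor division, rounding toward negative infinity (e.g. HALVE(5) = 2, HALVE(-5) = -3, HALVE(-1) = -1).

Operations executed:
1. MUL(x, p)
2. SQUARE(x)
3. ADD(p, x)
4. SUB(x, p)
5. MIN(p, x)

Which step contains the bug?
Step 3

Trace with buggy code:
Initial: p=7, x=-2
After step 1: p=7, x=-14
After step 2: p=7, x=196
After step 3: p=203, x=196
After step 4: p=203, x=-7
After step 5: p=-7, x=-7
Actual final p=-7, x=-7 ≠ expected p=-189, x=385.
Step 3 is the only position where a single-operation replacement can produce the expected result.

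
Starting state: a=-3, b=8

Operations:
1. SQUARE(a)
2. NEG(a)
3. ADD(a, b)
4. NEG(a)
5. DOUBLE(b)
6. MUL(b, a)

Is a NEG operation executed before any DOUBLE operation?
Yes

First NEG: step 2
First DOUBLE: step 5
Since 2 < 5, NEG comes first.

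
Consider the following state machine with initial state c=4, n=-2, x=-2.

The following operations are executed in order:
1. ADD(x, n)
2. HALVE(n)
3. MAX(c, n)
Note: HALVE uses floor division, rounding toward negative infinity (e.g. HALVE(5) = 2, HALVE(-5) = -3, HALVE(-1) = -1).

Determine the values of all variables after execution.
{c: 4, n: -1, x: -4}

Step-by-step execution:
Initial: c=4, n=-2, x=-2
After step 1 (ADD(x, n)): c=4, n=-2, x=-4
After step 2 (HALVE(n)): c=4, n=-1, x=-4
After step 3 (MAX(c, n)): c=4, n=-1, x=-4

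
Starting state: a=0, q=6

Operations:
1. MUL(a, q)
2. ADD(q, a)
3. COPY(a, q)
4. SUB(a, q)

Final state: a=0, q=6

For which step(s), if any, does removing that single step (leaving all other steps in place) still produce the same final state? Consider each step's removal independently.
Step(s) 1, 2

Testing removal of each single step:
Without step 1: final = a=0, q=6 (same)
Without step 2: final = a=0, q=6 (same)
Without step 3: final = a=-6, q=6 (different)
Without step 4: final = a=6, q=6 (different)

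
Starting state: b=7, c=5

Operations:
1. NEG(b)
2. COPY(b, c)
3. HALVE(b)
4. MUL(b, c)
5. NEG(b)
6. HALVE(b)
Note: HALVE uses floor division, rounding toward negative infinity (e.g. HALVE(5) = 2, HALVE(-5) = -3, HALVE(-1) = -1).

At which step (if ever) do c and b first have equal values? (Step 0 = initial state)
Step 2

c and b first become equal after step 2.

Comparing values at each step:
Initial: c=5, b=7
After step 1: c=5, b=-7
After step 2: c=5, b=5 ← equal!
After step 3: c=5, b=2
After step 4: c=5, b=10
After step 5: c=5, b=-10
After step 6: c=5, b=-5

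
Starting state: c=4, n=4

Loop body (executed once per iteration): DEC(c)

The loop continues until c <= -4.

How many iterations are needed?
8

Tracing iterations:
Initial: c=4, n=4
After iteration 1: c=3, n=4
After iteration 2: c=2, n=4
After iteration 3: c=1, n=4
After iteration 4: c=0, n=4
After iteration 5: c=-1, n=4
After iteration 6: c=-2, n=4
After iteration 7: c=-3, n=4
After iteration 8: c=-4, n=4
c <= -4 now holds, so the loop exits after 8 iterations.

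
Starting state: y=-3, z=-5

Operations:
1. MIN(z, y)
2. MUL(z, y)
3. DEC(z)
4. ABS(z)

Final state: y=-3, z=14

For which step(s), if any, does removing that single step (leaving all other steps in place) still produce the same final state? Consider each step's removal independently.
Step(s) 1, 4

Testing removal of each single step:
Without step 1: final = y=-3, z=14 (same)
Without step 2: final = y=-3, z=6 (different)
Without step 3: final = y=-3, z=15 (different)
Without step 4: final = y=-3, z=14 (same)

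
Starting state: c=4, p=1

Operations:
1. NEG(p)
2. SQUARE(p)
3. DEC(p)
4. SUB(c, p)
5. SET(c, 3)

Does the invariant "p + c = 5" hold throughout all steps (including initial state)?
No, violated after step 1

The invariant is violated after step 1.

State at each step:
Initial: c=4, p=1
After step 1: c=4, p=-1
After step 2: c=4, p=1
After step 3: c=4, p=0
After step 4: c=4, p=0
After step 5: c=3, p=0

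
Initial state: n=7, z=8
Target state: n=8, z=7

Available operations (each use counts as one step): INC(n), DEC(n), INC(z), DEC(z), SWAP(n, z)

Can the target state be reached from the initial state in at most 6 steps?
Yes

Path (1 step): SWAP(n, z)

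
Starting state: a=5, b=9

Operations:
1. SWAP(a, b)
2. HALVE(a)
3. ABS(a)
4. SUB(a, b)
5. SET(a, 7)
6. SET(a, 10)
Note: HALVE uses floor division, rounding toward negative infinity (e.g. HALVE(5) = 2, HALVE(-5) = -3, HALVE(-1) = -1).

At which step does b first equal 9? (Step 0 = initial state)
Step 0

Tracing b:
Initial: b = 9 ← first occurrence
After step 1: b = 5
After step 2: b = 5
After step 3: b = 5
After step 4: b = 5
After step 5: b = 5
After step 6: b = 5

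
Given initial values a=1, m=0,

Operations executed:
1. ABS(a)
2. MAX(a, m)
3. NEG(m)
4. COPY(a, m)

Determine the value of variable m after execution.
m = 0

Tracing execution:
Step 1: ABS(a) → m = 0
Step 2: MAX(a, m) → m = 0
Step 3: NEG(m) → m = 0
Step 4: COPY(a, m) → m = 0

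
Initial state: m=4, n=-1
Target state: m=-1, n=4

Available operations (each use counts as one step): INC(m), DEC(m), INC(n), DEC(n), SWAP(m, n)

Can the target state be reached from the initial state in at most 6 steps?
Yes

Path (1 step): SWAP(m, n)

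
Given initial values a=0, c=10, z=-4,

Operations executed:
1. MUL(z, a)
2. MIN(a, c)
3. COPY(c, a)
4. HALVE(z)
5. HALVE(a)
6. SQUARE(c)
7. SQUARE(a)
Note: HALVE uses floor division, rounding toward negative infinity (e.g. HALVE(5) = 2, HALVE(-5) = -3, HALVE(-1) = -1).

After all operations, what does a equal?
a = 0

Tracing execution:
Step 1: MUL(z, a) → a = 0
Step 2: MIN(a, c) → a = 0
Step 3: COPY(c, a) → a = 0
Step 4: HALVE(z) → a = 0
Step 5: HALVE(a) → a = 0
Step 6: SQUARE(c) → a = 0
Step 7: SQUARE(a) → a = 0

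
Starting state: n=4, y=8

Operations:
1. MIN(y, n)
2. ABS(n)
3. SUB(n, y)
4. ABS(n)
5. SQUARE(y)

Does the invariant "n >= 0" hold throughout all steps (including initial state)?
Yes

The invariant holds at every step.

State at each step:
Initial: n=4, y=8
After step 1: n=4, y=4
After step 2: n=4, y=4
After step 3: n=0, y=4
After step 4: n=0, y=4
After step 5: n=0, y=16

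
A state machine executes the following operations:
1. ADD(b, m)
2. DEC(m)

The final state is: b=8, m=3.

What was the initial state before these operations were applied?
b=4, m=4

Working backwards:
Final state: b=8, m=3
Before step 2 (DEC(m)): b=8, m=4
Before step 1 (ADD(b, m)): b=4, m=4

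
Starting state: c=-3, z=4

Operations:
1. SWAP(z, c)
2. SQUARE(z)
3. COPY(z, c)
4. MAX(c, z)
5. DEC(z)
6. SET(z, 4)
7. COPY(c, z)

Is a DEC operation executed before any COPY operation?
No

First DEC: step 5
First COPY: step 3
Since 5 > 3, COPY comes first.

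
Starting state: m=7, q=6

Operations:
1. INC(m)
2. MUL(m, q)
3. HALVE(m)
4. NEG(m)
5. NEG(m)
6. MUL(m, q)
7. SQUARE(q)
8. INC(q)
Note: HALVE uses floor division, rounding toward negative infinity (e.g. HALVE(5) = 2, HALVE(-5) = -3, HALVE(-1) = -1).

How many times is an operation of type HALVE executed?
1

Counting HALVE operations:
Step 3: HALVE(m) ← HALVE
Total: 1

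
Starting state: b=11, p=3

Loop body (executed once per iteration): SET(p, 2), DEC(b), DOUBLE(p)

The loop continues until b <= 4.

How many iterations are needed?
7

Tracing iterations:
Initial: b=11, p=3
After iteration 1: b=10, p=4
After iteration 2: b=9, p=4
After iteration 3: b=8, p=4
After iteration 4: b=7, p=4
After iteration 5: b=6, p=4
After iteration 6: b=5, p=4
After iteration 7: b=4, p=4
b <= 4 now holds, so the loop exits after 7 iterations.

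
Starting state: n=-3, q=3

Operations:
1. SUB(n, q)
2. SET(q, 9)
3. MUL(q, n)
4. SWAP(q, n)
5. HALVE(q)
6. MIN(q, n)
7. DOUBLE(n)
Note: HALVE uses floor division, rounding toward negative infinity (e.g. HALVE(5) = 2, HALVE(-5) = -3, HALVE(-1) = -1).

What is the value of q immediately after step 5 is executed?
q = -3

Tracing q through execution:
Initial: q = 3
After step 1 (SUB(n, q)): q = 3
After step 2 (SET(q, 9)): q = 9
After step 3 (MUL(q, n)): q = -54
After step 4 (SWAP(q, n)): q = -6
After step 5 (HALVE(q)): q = -3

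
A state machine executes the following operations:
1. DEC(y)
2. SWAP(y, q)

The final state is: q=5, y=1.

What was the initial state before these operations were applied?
q=1, y=6

Working backwards:
Final state: q=5, y=1
Before step 2 (SWAP(y, q)): q=1, y=5
Before step 1 (DEC(y)): q=1, y=6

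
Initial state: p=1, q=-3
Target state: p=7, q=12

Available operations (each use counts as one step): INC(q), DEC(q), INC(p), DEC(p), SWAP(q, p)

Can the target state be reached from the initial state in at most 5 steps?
No

The target state cannot be reached within 5 steps.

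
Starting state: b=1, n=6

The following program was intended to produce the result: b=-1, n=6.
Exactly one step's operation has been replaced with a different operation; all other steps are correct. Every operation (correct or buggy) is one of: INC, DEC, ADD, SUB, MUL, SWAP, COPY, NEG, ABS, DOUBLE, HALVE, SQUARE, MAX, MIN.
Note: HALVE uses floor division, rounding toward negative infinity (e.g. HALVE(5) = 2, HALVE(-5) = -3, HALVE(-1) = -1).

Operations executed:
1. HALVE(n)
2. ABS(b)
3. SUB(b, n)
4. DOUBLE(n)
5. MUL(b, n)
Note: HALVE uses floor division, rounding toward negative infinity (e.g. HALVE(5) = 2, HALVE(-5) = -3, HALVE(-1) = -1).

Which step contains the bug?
Step 5

Trace with buggy code:
Initial: b=1, n=6
After step 1: b=1, n=3
After step 2: b=1, n=3
After step 3: b=-2, n=3
After step 4: b=-2, n=6
After step 5: b=-12, n=6
Actual final b=-12, n=6 ≠ expected b=-1, n=6.
Step 5 is the only position where a single-operation replacement can produce the expected result.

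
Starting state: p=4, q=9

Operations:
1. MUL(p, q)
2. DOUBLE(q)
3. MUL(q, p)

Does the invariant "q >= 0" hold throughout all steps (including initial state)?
Yes

The invariant holds at every step.

State at each step:
Initial: p=4, q=9
After step 1: p=36, q=9
After step 2: p=36, q=18
After step 3: p=36, q=648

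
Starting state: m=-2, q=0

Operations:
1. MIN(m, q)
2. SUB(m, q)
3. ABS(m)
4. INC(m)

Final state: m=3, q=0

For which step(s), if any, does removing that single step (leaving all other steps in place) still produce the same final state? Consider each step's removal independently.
Step(s) 1, 2

Testing removal of each single step:
Without step 1: final = m=3, q=0 (same)
Without step 2: final = m=3, q=0 (same)
Without step 3: final = m=-1, q=0 (different)
Without step 4: final = m=2, q=0 (different)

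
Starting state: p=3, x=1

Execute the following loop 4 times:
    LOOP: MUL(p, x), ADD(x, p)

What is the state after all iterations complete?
p=39936, x=40144

Iteration trace:
Start: p=3, x=1
After iteration 1: p=3, x=4
After iteration 2: p=12, x=16
After iteration 3: p=192, x=208
After iteration 4: p=39936, x=40144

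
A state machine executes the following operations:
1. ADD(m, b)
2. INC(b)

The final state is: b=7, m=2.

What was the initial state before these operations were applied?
b=6, m=-4

Working backwards:
Final state: b=7, m=2
Before step 2 (INC(b)): b=6, m=2
Before step 1 (ADD(m, b)): b=6, m=-4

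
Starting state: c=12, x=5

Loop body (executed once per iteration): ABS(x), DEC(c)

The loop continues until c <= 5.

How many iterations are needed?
7

Tracing iterations:
Initial: c=12, x=5
After iteration 1: c=11, x=5
After iteration 2: c=10, x=5
After iteration 3: c=9, x=5
After iteration 4: c=8, x=5
After iteration 5: c=7, x=5
After iteration 6: c=6, x=5
After iteration 7: c=5, x=5
c <= 5 now holds, so the loop exits after 7 iterations.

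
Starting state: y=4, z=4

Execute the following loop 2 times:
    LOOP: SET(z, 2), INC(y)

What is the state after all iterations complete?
y=6, z=2

Iteration trace:
Start: y=4, z=4
After iteration 1: y=5, z=2
After iteration 2: y=6, z=2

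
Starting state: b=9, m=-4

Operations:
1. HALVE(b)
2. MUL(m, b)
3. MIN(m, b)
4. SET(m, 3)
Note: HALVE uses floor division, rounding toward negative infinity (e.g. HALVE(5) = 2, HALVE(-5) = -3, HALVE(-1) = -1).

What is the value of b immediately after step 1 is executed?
b = 4

Tracing b through execution:
Initial: b = 9
After step 1 (HALVE(b)): b = 4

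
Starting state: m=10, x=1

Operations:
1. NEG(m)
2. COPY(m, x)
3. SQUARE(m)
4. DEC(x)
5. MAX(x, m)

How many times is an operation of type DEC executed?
1

Counting DEC operations:
Step 4: DEC(x) ← DEC
Total: 1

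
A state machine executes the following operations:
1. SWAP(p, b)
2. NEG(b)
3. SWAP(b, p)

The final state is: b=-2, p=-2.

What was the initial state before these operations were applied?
b=-2, p=2

Working backwards:
Final state: b=-2, p=-2
Before step 3 (SWAP(b, p)): b=-2, p=-2
Before step 2 (NEG(b)): b=2, p=-2
Before step 1 (SWAP(p, b)): b=-2, p=2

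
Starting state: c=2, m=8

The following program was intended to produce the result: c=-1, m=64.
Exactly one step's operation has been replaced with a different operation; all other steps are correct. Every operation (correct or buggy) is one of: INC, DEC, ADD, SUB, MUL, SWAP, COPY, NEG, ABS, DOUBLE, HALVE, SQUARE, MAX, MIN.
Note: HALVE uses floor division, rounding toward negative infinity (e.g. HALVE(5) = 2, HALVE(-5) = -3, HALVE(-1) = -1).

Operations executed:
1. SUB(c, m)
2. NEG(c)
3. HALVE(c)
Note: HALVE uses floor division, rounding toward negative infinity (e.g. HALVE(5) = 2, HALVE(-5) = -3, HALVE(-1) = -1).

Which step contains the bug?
Step 1

Trace with buggy code:
Initial: c=2, m=8
After step 1: c=-6, m=8
After step 2: c=6, m=8
After step 3: c=3, m=8
Actual final c=3, m=8 ≠ expected c=-1, m=64.
Step 1 is the only position where a single-operation replacement can produce the expected result.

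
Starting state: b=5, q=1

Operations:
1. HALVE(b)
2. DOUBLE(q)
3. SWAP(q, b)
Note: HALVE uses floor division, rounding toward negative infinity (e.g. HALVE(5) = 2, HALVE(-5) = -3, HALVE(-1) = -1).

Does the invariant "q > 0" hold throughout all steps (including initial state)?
Yes

The invariant holds at every step.

State at each step:
Initial: b=5, q=1
After step 1: b=2, q=1
After step 2: b=2, q=2
After step 3: b=2, q=2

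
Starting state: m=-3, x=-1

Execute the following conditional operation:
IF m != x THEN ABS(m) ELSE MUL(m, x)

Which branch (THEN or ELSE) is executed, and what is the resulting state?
Branch: THEN, Final state: m=3, x=-1

Evaluating condition: m != x
m = -3, x = -1
Condition is True, so THEN branch executes
After ABS(m): m=3, x=-1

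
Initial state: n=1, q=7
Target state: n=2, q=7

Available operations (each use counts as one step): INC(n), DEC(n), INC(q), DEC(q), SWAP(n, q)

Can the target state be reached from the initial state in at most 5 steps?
Yes

Path (1 step): INC(n)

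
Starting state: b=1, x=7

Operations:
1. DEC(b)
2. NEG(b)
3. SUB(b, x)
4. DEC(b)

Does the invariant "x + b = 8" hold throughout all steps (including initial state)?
No, violated after step 1

The invariant is violated after step 1.

State at each step:
Initial: b=1, x=7
After step 1: b=0, x=7
After step 2: b=0, x=7
After step 3: b=-7, x=7
After step 4: b=-8, x=7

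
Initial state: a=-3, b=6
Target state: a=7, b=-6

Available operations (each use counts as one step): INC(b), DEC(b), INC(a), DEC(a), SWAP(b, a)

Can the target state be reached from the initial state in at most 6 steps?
Yes

Path (5 steps): INC(b) → DEC(a) → DEC(a) → DEC(a) → SWAP(b, a)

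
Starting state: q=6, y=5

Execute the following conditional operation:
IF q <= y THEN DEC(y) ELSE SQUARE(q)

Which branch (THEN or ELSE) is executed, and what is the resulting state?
Branch: ELSE, Final state: q=36, y=5

Evaluating condition: q <= y
q = 6, y = 5
Condition is False, so ELSE branch executes
After SQUARE(q): q=36, y=5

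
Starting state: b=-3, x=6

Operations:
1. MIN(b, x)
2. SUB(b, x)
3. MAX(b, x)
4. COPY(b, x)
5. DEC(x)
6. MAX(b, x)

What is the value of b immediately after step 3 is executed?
b = 6

Tracing b through execution:
Initial: b = -3
After step 1 (MIN(b, x)): b = -3
After step 2 (SUB(b, x)): b = -9
After step 3 (MAX(b, x)): b = 6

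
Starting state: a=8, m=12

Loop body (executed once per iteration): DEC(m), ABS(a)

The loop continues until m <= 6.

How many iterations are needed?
6

Tracing iterations:
Initial: a=8, m=12
After iteration 1: a=8, m=11
After iteration 2: a=8, m=10
After iteration 3: a=8, m=9
After iteration 4: a=8, m=8
After iteration 5: a=8, m=7
After iteration 6: a=8, m=6
m <= 6 now holds, so the loop exits after 6 iterations.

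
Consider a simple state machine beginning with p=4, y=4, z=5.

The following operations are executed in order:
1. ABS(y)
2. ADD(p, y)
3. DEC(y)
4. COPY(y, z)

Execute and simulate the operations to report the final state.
{p: 8, y: 5, z: 5}

Step-by-step execution:
Initial: p=4, y=4, z=5
After step 1 (ABS(y)): p=4, y=4, z=5
After step 2 (ADD(p, y)): p=8, y=4, z=5
After step 3 (DEC(y)): p=8, y=3, z=5
After step 4 (COPY(y, z)): p=8, y=5, z=5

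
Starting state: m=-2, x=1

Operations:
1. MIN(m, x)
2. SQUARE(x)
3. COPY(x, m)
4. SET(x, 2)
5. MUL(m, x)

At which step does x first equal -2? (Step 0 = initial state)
Step 3

Tracing x:
Initial: x = 1
After step 1: x = 1
After step 2: x = 1
After step 3: x = -2 ← first occurrence
After step 4: x = 2
After step 5: x = 2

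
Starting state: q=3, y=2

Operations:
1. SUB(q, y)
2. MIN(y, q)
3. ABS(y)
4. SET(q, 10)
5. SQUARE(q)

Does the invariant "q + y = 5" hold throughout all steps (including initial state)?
No, violated after step 1

The invariant is violated after step 1.

State at each step:
Initial: q=3, y=2
After step 1: q=1, y=2
After step 2: q=1, y=1
After step 3: q=1, y=1
After step 4: q=10, y=1
After step 5: q=100, y=1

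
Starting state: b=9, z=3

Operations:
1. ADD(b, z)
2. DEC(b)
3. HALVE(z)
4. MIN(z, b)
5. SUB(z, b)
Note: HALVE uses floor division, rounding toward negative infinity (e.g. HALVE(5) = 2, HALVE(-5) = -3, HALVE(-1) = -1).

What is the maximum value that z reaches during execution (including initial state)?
3

Values of z at each step:
Initial: z = 3 ← maximum
After step 1: z = 3
After step 2: z = 3
After step 3: z = 1
After step 4: z = 1
After step 5: z = -10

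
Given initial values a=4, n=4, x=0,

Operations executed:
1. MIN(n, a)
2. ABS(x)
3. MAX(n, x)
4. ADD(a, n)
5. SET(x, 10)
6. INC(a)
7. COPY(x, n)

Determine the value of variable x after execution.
x = 4

Tracing execution:
Step 1: MIN(n, a) → x = 0
Step 2: ABS(x) → x = 0
Step 3: MAX(n, x) → x = 0
Step 4: ADD(a, n) → x = 0
Step 5: SET(x, 10) → x = 10
Step 6: INC(a) → x = 10
Step 7: COPY(x, n) → x = 4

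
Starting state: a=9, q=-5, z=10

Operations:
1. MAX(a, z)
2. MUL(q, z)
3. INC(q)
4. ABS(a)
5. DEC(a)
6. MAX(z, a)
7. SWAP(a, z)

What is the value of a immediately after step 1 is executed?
a = 10

Tracing a through execution:
Initial: a = 9
After step 1 (MAX(a, z)): a = 10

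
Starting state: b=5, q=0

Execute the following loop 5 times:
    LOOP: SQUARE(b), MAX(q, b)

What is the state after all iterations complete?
b=23283064365386962890625, q=23283064365386962890625

Iteration trace:
Start: b=5, q=0
After iteration 1: b=25, q=25
After iteration 2: b=625, q=625
After iteration 3: b=390625, q=390625
After iteration 4: b=152587890625, q=152587890625
After iteration 5: b=23283064365386962890625, q=23283064365386962890625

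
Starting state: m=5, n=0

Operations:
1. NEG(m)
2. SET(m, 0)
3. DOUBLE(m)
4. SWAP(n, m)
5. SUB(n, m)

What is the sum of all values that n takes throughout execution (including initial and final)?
0

Values of n at each step:
Initial: n = 0
After step 1: n = 0
After step 2: n = 0
After step 3: n = 0
After step 4: n = 0
After step 5: n = 0
Sum = 0 + 0 + 0 + 0 + 0 + 0 = 0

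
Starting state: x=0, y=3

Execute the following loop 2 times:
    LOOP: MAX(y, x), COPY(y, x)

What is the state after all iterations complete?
x=0, y=0

Iteration trace:
Start: x=0, y=3
After iteration 1: x=0, y=0
After iteration 2: x=0, y=0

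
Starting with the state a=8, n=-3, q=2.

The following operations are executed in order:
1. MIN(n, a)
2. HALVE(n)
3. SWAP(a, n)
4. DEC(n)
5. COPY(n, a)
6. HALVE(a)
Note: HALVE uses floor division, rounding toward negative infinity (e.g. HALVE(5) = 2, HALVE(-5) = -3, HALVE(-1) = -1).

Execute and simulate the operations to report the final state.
{a: -1, n: -2, q: 2}

Step-by-step execution:
Initial: a=8, n=-3, q=2
After step 1 (MIN(n, a)): a=8, n=-3, q=2
After step 2 (HALVE(n)): a=8, n=-2, q=2
After step 3 (SWAP(a, n)): a=-2, n=8, q=2
After step 4 (DEC(n)): a=-2, n=7, q=2
After step 5 (COPY(n, a)): a=-2, n=-2, q=2
After step 6 (HALVE(a)): a=-1, n=-2, q=2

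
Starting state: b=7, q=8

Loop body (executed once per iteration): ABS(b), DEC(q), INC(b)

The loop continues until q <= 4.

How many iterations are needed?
4

Tracing iterations:
Initial: b=7, q=8
After iteration 1: b=8, q=7
After iteration 2: b=9, q=6
After iteration 3: b=10, q=5
After iteration 4: b=11, q=4
q <= 4 now holds, so the loop exits after 4 iterations.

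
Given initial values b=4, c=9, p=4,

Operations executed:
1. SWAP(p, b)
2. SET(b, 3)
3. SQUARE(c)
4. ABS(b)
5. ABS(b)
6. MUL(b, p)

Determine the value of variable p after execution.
p = 4

Tracing execution:
Step 1: SWAP(p, b) → p = 4
Step 2: SET(b, 3) → p = 4
Step 3: SQUARE(c) → p = 4
Step 4: ABS(b) → p = 4
Step 5: ABS(b) → p = 4
Step 6: MUL(b, p) → p = 4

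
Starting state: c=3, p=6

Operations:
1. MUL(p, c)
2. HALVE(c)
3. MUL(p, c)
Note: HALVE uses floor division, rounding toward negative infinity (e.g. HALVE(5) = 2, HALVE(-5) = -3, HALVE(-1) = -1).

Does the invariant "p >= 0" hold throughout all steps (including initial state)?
Yes

The invariant holds at every step.

State at each step:
Initial: c=3, p=6
After step 1: c=3, p=18
After step 2: c=1, p=18
After step 3: c=1, p=18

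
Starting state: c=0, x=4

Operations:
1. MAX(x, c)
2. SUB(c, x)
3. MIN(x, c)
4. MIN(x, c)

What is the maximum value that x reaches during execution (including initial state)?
4

Values of x at each step:
Initial: x = 4 ← maximum
After step 1: x = 4
After step 2: x = 4
After step 3: x = -4
After step 4: x = -4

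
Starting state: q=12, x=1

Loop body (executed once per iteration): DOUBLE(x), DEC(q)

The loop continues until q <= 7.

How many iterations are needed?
5

Tracing iterations:
Initial: q=12, x=1
After iteration 1: q=11, x=2
After iteration 2: q=10, x=4
After iteration 3: q=9, x=8
After iteration 4: q=8, x=16
After iteration 5: q=7, x=32
q <= 7 now holds, so the loop exits after 5 iterations.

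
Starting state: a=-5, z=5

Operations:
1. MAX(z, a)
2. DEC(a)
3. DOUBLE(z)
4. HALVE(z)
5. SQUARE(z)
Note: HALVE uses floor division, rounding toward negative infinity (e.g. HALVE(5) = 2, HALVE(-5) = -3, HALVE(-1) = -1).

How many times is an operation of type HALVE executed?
1

Counting HALVE operations:
Step 4: HALVE(z) ← HALVE
Total: 1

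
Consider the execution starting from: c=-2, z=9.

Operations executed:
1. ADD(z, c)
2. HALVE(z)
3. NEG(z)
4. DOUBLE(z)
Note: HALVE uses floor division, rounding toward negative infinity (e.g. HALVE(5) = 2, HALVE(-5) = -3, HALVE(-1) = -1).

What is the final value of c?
c = -2

Tracing execution:
Step 1: ADD(z, c) → c = -2
Step 2: HALVE(z) → c = -2
Step 3: NEG(z) → c = -2
Step 4: DOUBLE(z) → c = -2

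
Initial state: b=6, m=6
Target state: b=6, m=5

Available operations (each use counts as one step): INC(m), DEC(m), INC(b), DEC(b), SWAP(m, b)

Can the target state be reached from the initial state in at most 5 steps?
Yes

Path (1 step): DEC(m)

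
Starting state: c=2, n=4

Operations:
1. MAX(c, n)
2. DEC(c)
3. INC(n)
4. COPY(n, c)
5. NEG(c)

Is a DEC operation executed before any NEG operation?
Yes

First DEC: step 2
First NEG: step 5
Since 2 < 5, DEC comes first.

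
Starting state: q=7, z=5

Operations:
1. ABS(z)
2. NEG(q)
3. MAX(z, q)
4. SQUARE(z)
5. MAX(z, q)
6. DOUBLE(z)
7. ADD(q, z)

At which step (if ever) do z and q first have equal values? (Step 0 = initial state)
Never

z and q never become equal during execution.

Comparing values at each step:
Initial: z=5, q=7
After step 1: z=5, q=7
After step 2: z=5, q=-7
After step 3: z=5, q=-7
After step 4: z=25, q=-7
After step 5: z=25, q=-7
After step 6: z=50, q=-7
After step 7: z=50, q=43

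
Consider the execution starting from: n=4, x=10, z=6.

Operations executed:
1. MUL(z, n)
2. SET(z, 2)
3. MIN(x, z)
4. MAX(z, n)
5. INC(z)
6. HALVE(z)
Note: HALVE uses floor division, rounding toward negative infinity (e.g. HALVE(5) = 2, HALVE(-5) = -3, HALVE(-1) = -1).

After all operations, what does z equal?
z = 2

Tracing execution:
Step 1: MUL(z, n) → z = 24
Step 2: SET(z, 2) → z = 2
Step 3: MIN(x, z) → z = 2
Step 4: MAX(z, n) → z = 4
Step 5: INC(z) → z = 5
Step 6: HALVE(z) → z = 2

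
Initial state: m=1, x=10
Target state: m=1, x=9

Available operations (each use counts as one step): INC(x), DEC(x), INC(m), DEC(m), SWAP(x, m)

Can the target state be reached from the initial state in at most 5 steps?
Yes

Path (1 step): DEC(x)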